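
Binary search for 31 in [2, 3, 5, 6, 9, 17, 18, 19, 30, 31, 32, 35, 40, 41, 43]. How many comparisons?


Search for 31:
[0,14] mid=7 arr[7]=19
[8,14] mid=11 arr[11]=35
[8,10] mid=9 arr[9]=31
Total: 3 comparisons


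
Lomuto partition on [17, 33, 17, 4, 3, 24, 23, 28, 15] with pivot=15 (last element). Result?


Elements <= 15 go left of pivot.
Result: [4, 3, 15, 17, 33, 24, 23, 28, 17], pivot at index 2


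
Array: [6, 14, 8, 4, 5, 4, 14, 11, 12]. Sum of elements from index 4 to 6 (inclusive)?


Prefix sums: [0, 6, 20, 28, 32, 37, 41, 55, 66, 78]
Sum[4..6] = prefix[7] - prefix[4] = 55 - 32 = 23


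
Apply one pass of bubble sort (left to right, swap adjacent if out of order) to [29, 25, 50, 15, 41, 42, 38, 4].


After one pass: [25, 29, 15, 41, 42, 38, 4, 50]


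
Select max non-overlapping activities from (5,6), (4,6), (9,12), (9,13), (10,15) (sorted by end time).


Greedy: pick earliest-ending, then skip overlaps.
Selected (2 activities): [(5, 6), (9, 12)]


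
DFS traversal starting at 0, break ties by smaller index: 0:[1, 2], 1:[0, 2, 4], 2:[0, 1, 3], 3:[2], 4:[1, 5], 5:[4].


DFS stack-based: start with [0]
Visit order: [0, 1, 2, 3, 4, 5]


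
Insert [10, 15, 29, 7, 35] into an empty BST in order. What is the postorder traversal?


Root = 10; build tree by BST insertion.
Postorder traversal: [7, 35, 29, 15, 10]


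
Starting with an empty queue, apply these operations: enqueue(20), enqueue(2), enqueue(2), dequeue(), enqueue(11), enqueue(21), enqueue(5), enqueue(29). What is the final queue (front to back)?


enqueue(20) -> [20]
enqueue(2) -> [20, 2]
enqueue(2) -> [20, 2, 2]
dequeue() returns 20 -> [2, 2]
enqueue(11) -> [2, 2, 11]
enqueue(21) -> [2, 2, 11, 21]
enqueue(5) -> [2, 2, 11, 21, 5]
enqueue(29) -> [2, 2, 11, 21, 5, 29]
Final queue (front to back): [2, 2, 11, 21, 5, 29]


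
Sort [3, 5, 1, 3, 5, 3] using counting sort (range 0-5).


Count array: [0, 1, 0, 3, 0, 2]
Reconstruct: [1, 3, 3, 3, 5, 5]


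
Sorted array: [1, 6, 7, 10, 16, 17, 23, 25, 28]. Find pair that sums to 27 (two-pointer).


Two pointers: lo=0, hi=8
Found pair: (10, 17) summing to 27


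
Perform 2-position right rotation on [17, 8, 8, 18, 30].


Right rotate by 2: [18, 30, 17, 8, 8]


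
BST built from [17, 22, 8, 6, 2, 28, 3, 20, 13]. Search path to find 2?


BST root = 17
Search for 2: compare at each node
Path: [17, 8, 6, 2]


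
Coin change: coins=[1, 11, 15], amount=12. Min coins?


dp[0]=0; dp[i]=1+min(dp[i-c] for c in coins)
...dp[7]=7, dp[8]=8, dp[9]=9, dp[10]=10, dp[11]=1, dp[12]=2
Minimum coins for 12 = 2


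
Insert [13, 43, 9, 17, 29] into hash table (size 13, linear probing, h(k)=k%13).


Insertions: 13->slot 0; 43->slot 4; 9->slot 9; 17->slot 5; 29->slot 3
Table: [13, None, None, 29, 43, 17, None, None, None, 9, None, None, None]


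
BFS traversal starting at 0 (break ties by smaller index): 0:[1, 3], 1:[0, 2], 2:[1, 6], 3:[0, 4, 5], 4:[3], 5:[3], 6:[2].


BFS queue: start with [0]
Visit order: [0, 1, 3, 2, 4, 5, 6]


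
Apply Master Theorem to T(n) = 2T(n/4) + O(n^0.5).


a=2, b=4, c=0.5. log_4(2)=0.5 = c=0.5. Case 2: O(n^c log n) = O(sqrt(n) log n)
Complexity: O(sqrt(n) log n)


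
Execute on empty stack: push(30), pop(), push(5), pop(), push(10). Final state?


push(30) -> [30]
pop() returns 30 -> []
push(5) -> [5]
pop() returns 5 -> []
push(10) -> [10]
Final stack (bottom to top): [10]


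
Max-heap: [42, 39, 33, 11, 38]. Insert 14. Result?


Append 14: [42, 39, 33, 11, 38, 14]
Bubble up: no swaps needed
Result: [42, 39, 33, 11, 38, 14]


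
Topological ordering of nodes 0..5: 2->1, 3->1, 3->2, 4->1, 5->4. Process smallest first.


Kahn's algorithm, process smallest node first
Order: [0, 3, 2, 5, 4, 1]


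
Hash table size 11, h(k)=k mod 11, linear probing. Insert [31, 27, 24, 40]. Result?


Insertions: 31->slot 9; 27->slot 5; 24->slot 2; 40->slot 7
Table: [None, None, 24, None, None, 27, None, 40, None, 31, None]


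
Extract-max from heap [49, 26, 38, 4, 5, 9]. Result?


Max = 49
Replace root with last, heapify down
Resulting heap: [38, 26, 9, 4, 5]


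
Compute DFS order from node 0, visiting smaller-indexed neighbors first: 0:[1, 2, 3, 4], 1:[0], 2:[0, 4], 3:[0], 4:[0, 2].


DFS stack-based: start with [0]
Visit order: [0, 1, 2, 4, 3]


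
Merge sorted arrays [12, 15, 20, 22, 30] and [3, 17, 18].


Compare heads, take smaller each step.
Merged: [3, 12, 15, 17, 18, 20, 22, 30]


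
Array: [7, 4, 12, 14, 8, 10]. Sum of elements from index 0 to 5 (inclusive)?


Prefix sums: [0, 7, 11, 23, 37, 45, 55]
Sum[0..5] = prefix[6] - prefix[0] = 55 - 0 = 55


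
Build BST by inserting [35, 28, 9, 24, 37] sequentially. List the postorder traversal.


Root = 35; build tree by BST insertion.
Postorder traversal: [24, 9, 28, 37, 35]


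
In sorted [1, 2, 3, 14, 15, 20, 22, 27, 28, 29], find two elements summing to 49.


Two pointers: lo=0, hi=9
Found pair: (20, 29) summing to 49


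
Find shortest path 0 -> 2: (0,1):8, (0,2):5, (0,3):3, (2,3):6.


Dijkstra from 0:
Distances: {0: 0, 1: 8, 2: 5, 3: 3}
Shortest distance to 2 = 5, path = [0, 2]


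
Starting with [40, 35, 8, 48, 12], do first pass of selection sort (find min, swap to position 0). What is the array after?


After one pass: [8, 35, 40, 48, 12]


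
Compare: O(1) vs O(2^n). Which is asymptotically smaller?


constant grows slower than exponential
O(1) is asymptotically smaller; O(2^n) grows faster


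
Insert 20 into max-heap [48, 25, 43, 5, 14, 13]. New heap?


Append 20: [48, 25, 43, 5, 14, 13, 20]
Bubble up: no swaps needed
Result: [48, 25, 43, 5, 14, 13, 20]


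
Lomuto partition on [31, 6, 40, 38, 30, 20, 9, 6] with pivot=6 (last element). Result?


Elements <= 6 go left of pivot.
Result: [6, 6, 40, 38, 30, 20, 9, 31], pivot at index 1


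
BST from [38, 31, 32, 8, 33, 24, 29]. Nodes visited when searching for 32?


BST root = 38
Search for 32: compare at each node
Path: [38, 31, 32]


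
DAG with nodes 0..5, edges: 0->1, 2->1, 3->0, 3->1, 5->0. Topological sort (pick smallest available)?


Kahn's algorithm, process smallest node first
Order: [2, 3, 4, 5, 0, 1]


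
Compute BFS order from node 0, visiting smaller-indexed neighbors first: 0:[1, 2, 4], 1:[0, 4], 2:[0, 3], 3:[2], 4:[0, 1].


BFS queue: start with [0]
Visit order: [0, 1, 2, 4, 3]


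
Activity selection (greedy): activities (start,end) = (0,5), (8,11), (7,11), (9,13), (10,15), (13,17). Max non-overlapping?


Greedy: pick earliest-ending, then skip overlaps.
Selected (3 activities): [(0, 5), (8, 11), (13, 17)]


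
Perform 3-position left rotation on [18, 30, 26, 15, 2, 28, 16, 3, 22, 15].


Left rotate by 3: [15, 2, 28, 16, 3, 22, 15, 18, 30, 26]


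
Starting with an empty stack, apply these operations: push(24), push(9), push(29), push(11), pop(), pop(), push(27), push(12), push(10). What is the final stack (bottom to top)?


push(24) -> [24]
push(9) -> [24, 9]
push(29) -> [24, 9, 29]
push(11) -> [24, 9, 29, 11]
pop() returns 11 -> [24, 9, 29]
pop() returns 29 -> [24, 9]
push(27) -> [24, 9, 27]
push(12) -> [24, 9, 27, 12]
push(10) -> [24, 9, 27, 12, 10]
Final stack (bottom to top): [24, 9, 27, 12, 10]


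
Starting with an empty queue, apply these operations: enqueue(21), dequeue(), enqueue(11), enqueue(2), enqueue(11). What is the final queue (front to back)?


enqueue(21) -> [21]
dequeue() returns 21 -> []
enqueue(11) -> [11]
enqueue(2) -> [11, 2]
enqueue(11) -> [11, 2, 11]
Final queue (front to back): [11, 2, 11]


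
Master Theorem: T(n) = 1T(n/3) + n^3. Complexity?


a=1, b=3, c=3. log_3(1)=0 < c=3. Case 3: O(n^c) = O(n^3)
Complexity: O(n^3)


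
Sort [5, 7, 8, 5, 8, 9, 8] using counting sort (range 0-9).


Count array: [0, 0, 0, 0, 0, 2, 0, 1, 3, 1]
Reconstruct: [5, 5, 7, 8, 8, 8, 9]


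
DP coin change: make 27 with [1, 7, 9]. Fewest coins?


dp[0]=0; dp[i]=1+min(dp[i-c] for c in coins)
...dp[22]=4, dp[23]=3, dp[24]=4, dp[25]=3, dp[26]=4, dp[27]=3
Minimum coins for 27 = 3


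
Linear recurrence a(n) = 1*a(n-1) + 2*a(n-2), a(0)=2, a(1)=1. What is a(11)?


Build bottom-up:
...a(9)=511, a(10)=1025, a(11)=1*1025+2*511=2047


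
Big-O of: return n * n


Analysis: constant-time operation, no loop
Complexity: O(1)


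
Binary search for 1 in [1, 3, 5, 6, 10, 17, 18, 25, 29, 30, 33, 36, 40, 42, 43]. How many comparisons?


Search for 1:
[0,14] mid=7 arr[7]=25
[0,6] mid=3 arr[3]=6
[0,2] mid=1 arr[1]=3
[0,0] mid=0 arr[0]=1
Total: 4 comparisons


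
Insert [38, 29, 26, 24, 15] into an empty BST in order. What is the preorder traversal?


Root = 38; build tree by BST insertion.
Preorder traversal: [38, 29, 26, 24, 15]


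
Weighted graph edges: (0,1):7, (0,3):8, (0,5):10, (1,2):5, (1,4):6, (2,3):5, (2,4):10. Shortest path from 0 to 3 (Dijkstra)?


Dijkstra from 0:
Distances: {0: 0, 1: 7, 2: 12, 3: 8, 4: 13, 5: 10}
Shortest distance to 3 = 8, path = [0, 3]


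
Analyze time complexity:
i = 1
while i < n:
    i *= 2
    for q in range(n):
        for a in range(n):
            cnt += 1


Per nesting level: O(log n) * O(n) * O(n) = O(n^2 log n)
Complexity: O(n^2 log n)


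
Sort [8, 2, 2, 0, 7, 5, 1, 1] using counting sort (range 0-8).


Count array: [1, 2, 2, 0, 0, 1, 0, 1, 1]
Reconstruct: [0, 1, 1, 2, 2, 5, 7, 8]


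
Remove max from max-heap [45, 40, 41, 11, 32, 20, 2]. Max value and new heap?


Max = 45
Replace root with last, heapify down
Resulting heap: [41, 40, 20, 11, 32, 2]


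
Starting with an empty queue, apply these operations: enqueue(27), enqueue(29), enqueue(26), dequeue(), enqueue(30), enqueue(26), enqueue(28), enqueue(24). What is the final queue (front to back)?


enqueue(27) -> [27]
enqueue(29) -> [27, 29]
enqueue(26) -> [27, 29, 26]
dequeue() returns 27 -> [29, 26]
enqueue(30) -> [29, 26, 30]
enqueue(26) -> [29, 26, 30, 26]
enqueue(28) -> [29, 26, 30, 26, 28]
enqueue(24) -> [29, 26, 30, 26, 28, 24]
Final queue (front to back): [29, 26, 30, 26, 28, 24]


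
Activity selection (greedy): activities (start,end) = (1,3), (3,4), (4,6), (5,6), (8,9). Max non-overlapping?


Greedy: pick earliest-ending, then skip overlaps.
Selected (4 activities): [(1, 3), (3, 4), (4, 6), (8, 9)]


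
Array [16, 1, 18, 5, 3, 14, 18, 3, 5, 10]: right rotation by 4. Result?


Right rotate by 4: [18, 3, 5, 10, 16, 1, 18, 5, 3, 14]


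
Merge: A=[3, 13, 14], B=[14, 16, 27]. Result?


Compare heads, take smaller each step.
Merged: [3, 13, 14, 14, 16, 27]


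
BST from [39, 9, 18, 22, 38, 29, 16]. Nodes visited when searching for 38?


BST root = 39
Search for 38: compare at each node
Path: [39, 9, 18, 22, 38]


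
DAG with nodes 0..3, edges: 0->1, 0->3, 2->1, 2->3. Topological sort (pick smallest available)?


Kahn's algorithm, process smallest node first
Order: [0, 2, 1, 3]


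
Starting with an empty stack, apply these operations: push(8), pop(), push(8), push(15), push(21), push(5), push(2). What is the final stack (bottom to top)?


push(8) -> [8]
pop() returns 8 -> []
push(8) -> [8]
push(15) -> [8, 15]
push(21) -> [8, 15, 21]
push(5) -> [8, 15, 21, 5]
push(2) -> [8, 15, 21, 5, 2]
Final stack (bottom to top): [8, 15, 21, 5, 2]


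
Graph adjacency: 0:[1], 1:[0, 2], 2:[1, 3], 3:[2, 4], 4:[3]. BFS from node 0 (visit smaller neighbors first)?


BFS queue: start with [0]
Visit order: [0, 1, 2, 3, 4]


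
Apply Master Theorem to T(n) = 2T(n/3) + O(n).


a=2, b=3, c=1. log_3(2)=0.631 < c=1. Case 3: O(n^c) = O(n)
Complexity: O(n)


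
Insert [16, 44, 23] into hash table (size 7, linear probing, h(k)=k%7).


Insertions: 16->slot 2; 44->slot 3; 23->slot 4
Table: [None, None, 16, 44, 23, None, None]


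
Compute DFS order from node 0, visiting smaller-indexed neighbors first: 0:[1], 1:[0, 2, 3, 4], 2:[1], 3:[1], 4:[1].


DFS stack-based: start with [0]
Visit order: [0, 1, 2, 3, 4]


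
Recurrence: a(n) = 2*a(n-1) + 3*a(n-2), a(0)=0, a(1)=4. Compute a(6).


Build bottom-up:
...a(4)=80, a(5)=244, a(6)=2*244+3*80=728


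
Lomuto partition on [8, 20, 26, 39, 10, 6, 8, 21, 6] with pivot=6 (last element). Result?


Elements <= 6 go left of pivot.
Result: [6, 6, 26, 39, 10, 8, 8, 21, 20], pivot at index 1


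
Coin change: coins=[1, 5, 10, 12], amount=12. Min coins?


dp[0]=0; dp[i]=1+min(dp[i-c] for c in coins)
...dp[7]=3, dp[8]=4, dp[9]=5, dp[10]=1, dp[11]=2, dp[12]=1
Minimum coins for 12 = 1


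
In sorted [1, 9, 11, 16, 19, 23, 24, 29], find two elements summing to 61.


Two pointers: lo=0, hi=7
No pair sums to 61


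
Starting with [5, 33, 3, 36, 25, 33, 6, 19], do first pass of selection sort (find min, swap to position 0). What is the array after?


After one pass: [3, 33, 5, 36, 25, 33, 6, 19]


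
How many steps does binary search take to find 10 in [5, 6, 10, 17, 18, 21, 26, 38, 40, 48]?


Search for 10:
[0,9] mid=4 arr[4]=18
[0,3] mid=1 arr[1]=6
[2,3] mid=2 arr[2]=10
Total: 3 comparisons


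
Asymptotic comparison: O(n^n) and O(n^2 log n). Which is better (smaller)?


n^2 log n grows slower than n^n
O(n^2 log n) is asymptotically smaller; O(n^n) grows faster


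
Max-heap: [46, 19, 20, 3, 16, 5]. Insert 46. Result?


Append 46: [46, 19, 20, 3, 16, 5, 46]
Bubble up: swap idx 6(46) with idx 2(20)
Result: [46, 19, 46, 3, 16, 5, 20]


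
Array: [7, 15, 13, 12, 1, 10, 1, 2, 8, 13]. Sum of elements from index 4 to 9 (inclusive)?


Prefix sums: [0, 7, 22, 35, 47, 48, 58, 59, 61, 69, 82]
Sum[4..9] = prefix[10] - prefix[4] = 82 - 47 = 35


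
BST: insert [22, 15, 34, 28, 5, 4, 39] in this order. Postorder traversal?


Root = 22; build tree by BST insertion.
Postorder traversal: [4, 5, 15, 28, 39, 34, 22]


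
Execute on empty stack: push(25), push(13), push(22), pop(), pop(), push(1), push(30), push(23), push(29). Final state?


push(25) -> [25]
push(13) -> [25, 13]
push(22) -> [25, 13, 22]
pop() returns 22 -> [25, 13]
pop() returns 13 -> [25]
push(1) -> [25, 1]
push(30) -> [25, 1, 30]
push(23) -> [25, 1, 30, 23]
push(29) -> [25, 1, 30, 23, 29]
Final stack (bottom to top): [25, 1, 30, 23, 29]


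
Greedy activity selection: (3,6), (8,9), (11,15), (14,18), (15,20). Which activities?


Greedy: pick earliest-ending, then skip overlaps.
Selected (4 activities): [(3, 6), (8, 9), (11, 15), (15, 20)]


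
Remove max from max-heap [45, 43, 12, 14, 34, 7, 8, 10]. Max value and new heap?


Max = 45
Replace root with last, heapify down
Resulting heap: [43, 34, 12, 14, 10, 7, 8]


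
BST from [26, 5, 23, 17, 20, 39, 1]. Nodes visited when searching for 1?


BST root = 26
Search for 1: compare at each node
Path: [26, 5, 1]


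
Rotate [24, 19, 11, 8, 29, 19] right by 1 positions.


Right rotate by 1: [19, 24, 19, 11, 8, 29]


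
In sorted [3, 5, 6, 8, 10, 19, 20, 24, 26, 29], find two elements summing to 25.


Two pointers: lo=0, hi=9
Found pair: (5, 20) summing to 25


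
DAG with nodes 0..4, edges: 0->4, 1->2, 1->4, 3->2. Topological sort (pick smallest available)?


Kahn's algorithm, process smallest node first
Order: [0, 1, 3, 2, 4]


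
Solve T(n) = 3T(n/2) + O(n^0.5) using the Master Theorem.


a=3, b=2, c=0.5. log_2(3)=1.585 > c=0.5. Case 1: O(n^log_b(a)) = O(n^1.585)
Complexity: O(n^1.585)


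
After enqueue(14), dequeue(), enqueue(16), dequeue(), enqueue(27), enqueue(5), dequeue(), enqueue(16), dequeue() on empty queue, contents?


enqueue(14) -> [14]
dequeue() returns 14 -> []
enqueue(16) -> [16]
dequeue() returns 16 -> []
enqueue(27) -> [27]
enqueue(5) -> [27, 5]
dequeue() returns 27 -> [5]
enqueue(16) -> [5, 16]
dequeue() returns 5 -> [16]
Final queue (front to back): [16]


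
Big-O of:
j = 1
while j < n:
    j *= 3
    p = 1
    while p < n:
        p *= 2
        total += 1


Per nesting level: O(log n) * O(log n) = O((log n)^2)
Complexity: O((log n)^2)


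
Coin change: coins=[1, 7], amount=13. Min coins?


dp[0]=0; dp[i]=1+min(dp[i-c] for c in coins)
...dp[8]=2, dp[9]=3, dp[10]=4, dp[11]=5, dp[12]=6, dp[13]=7
Minimum coins for 13 = 7


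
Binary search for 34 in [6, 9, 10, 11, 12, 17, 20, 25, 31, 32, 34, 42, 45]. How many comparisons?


Search for 34:
[0,12] mid=6 arr[6]=20
[7,12] mid=9 arr[9]=32
[10,12] mid=11 arr[11]=42
[10,10] mid=10 arr[10]=34
Total: 4 comparisons


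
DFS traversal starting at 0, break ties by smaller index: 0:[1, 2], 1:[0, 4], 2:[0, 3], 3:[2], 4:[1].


DFS stack-based: start with [0]
Visit order: [0, 1, 4, 2, 3]


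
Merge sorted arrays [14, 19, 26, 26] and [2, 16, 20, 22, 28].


Compare heads, take smaller each step.
Merged: [2, 14, 16, 19, 20, 22, 26, 26, 28]


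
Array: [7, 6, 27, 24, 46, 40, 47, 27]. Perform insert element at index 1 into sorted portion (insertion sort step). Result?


After one pass: [6, 7, 27, 24, 46, 40, 47, 27]


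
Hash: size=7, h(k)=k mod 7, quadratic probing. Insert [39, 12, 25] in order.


Insertions: 39->slot 4; 12->slot 5; 25->slot 1
Table: [None, 25, None, None, 39, 12, None]


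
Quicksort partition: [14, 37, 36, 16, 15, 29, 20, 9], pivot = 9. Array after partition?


Elements <= 9 go left of pivot.
Result: [9, 37, 36, 16, 15, 29, 20, 14], pivot at index 0


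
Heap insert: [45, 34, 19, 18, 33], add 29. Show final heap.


Append 29: [45, 34, 19, 18, 33, 29]
Bubble up: swap idx 5(29) with idx 2(19)
Result: [45, 34, 29, 18, 33, 19]


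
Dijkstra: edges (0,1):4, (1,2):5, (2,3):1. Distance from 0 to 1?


Dijkstra from 0:
Distances: {0: 0, 1: 4, 2: 9, 3: 10}
Shortest distance to 1 = 4, path = [0, 1]


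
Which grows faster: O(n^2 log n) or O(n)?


linear grows slower than n^2 log n
O(n) is asymptotically smaller; O(n^2 log n) grows faster


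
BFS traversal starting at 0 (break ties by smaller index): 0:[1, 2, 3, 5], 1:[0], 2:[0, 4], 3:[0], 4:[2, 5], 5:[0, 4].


BFS queue: start with [0]
Visit order: [0, 1, 2, 3, 5, 4]


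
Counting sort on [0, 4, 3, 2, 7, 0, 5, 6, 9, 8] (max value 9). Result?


Count array: [2, 0, 1, 1, 1, 1, 1, 1, 1, 1]
Reconstruct: [0, 0, 2, 3, 4, 5, 6, 7, 8, 9]


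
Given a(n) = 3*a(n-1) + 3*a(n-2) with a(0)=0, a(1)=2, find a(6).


Build bottom-up:
...a(4)=90, a(5)=342, a(6)=3*342+3*90=1296


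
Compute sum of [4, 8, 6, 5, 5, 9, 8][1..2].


Prefix sums: [0, 4, 12, 18, 23, 28, 37, 45]
Sum[1..2] = prefix[3] - prefix[1] = 18 - 4 = 14


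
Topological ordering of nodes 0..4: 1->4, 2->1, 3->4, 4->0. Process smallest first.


Kahn's algorithm, process smallest node first
Order: [2, 1, 3, 4, 0]


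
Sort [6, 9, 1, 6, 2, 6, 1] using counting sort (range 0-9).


Count array: [0, 2, 1, 0, 0, 0, 3, 0, 0, 1]
Reconstruct: [1, 1, 2, 6, 6, 6, 9]


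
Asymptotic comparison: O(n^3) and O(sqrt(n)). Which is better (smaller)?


sublinear grows slower than cubic
O(sqrt(n)) is asymptotically smaller; O(n^3) grows faster


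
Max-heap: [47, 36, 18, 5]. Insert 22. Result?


Append 22: [47, 36, 18, 5, 22]
Bubble up: no swaps needed
Result: [47, 36, 18, 5, 22]


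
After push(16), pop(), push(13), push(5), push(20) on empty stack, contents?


push(16) -> [16]
pop() returns 16 -> []
push(13) -> [13]
push(5) -> [13, 5]
push(20) -> [13, 5, 20]
Final stack (bottom to top): [13, 5, 20]


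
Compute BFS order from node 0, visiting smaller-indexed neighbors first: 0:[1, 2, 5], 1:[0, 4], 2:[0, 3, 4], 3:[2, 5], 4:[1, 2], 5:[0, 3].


BFS queue: start with [0]
Visit order: [0, 1, 2, 5, 4, 3]


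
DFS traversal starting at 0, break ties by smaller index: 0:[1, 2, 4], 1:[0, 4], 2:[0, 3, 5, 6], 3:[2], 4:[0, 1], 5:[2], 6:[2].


DFS stack-based: start with [0]
Visit order: [0, 1, 4, 2, 3, 5, 6]


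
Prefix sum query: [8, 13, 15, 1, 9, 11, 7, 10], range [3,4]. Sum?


Prefix sums: [0, 8, 21, 36, 37, 46, 57, 64, 74]
Sum[3..4] = prefix[5] - prefix[3] = 46 - 36 = 10


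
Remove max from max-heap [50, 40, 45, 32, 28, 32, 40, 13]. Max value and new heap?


Max = 50
Replace root with last, heapify down
Resulting heap: [45, 40, 40, 32, 28, 32, 13]


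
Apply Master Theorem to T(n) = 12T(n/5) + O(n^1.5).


a=12, b=5, c=1.5. log_5(12)=1.544 > c=1.5. Case 1: O(n^log_b(a)) = O(n^1.544)
Complexity: O(n^1.544)


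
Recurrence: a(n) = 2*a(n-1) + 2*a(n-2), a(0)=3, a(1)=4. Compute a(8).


Build bottom-up:
...a(6)=744, a(7)=2032, a(8)=2*2032+2*744=5552


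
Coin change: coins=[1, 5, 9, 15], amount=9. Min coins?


dp[0]=0; dp[i]=1+min(dp[i-c] for c in coins)
...dp[4]=4, dp[5]=1, dp[6]=2, dp[7]=3, dp[8]=4, dp[9]=1
Minimum coins for 9 = 1


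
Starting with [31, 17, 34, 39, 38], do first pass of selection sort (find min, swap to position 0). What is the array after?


After one pass: [17, 31, 34, 39, 38]


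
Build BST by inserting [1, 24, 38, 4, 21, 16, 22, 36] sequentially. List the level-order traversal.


Root = 1; build tree by BST insertion.
Level-Order traversal: [1, 24, 4, 38, 21, 36, 16, 22]


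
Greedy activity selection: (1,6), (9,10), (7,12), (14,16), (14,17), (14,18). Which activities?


Greedy: pick earliest-ending, then skip overlaps.
Selected (3 activities): [(1, 6), (9, 10), (14, 16)]


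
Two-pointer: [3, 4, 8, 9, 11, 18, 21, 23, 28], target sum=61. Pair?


Two pointers: lo=0, hi=8
No pair sums to 61


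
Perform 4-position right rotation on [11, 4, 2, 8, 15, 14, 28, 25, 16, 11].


Right rotate by 4: [28, 25, 16, 11, 11, 4, 2, 8, 15, 14]


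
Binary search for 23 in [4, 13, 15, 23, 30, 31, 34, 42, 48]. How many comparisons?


Search for 23:
[0,8] mid=4 arr[4]=30
[0,3] mid=1 arr[1]=13
[2,3] mid=2 arr[2]=15
[3,3] mid=3 arr[3]=23
Total: 4 comparisons


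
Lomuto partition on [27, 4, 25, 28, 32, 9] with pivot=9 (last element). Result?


Elements <= 9 go left of pivot.
Result: [4, 9, 25, 28, 32, 27], pivot at index 1


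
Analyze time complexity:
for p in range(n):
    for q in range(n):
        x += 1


Per nesting level: O(n) * O(n) = O(n^2)
Complexity: O(n^2)


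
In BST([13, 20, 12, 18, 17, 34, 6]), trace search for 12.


BST root = 13
Search for 12: compare at each node
Path: [13, 12]


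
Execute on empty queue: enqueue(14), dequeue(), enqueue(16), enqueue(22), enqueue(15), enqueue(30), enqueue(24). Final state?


enqueue(14) -> [14]
dequeue() returns 14 -> []
enqueue(16) -> [16]
enqueue(22) -> [16, 22]
enqueue(15) -> [16, 22, 15]
enqueue(30) -> [16, 22, 15, 30]
enqueue(24) -> [16, 22, 15, 30, 24]
Final queue (front to back): [16, 22, 15, 30, 24]


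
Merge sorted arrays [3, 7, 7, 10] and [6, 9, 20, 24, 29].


Compare heads, take smaller each step.
Merged: [3, 6, 7, 7, 9, 10, 20, 24, 29]


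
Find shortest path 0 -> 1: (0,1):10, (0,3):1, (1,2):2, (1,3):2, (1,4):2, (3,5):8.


Dijkstra from 0:
Distances: {0: 0, 1: 3, 2: 5, 3: 1, 4: 5, 5: 9}
Shortest distance to 1 = 3, path = [0, 3, 1]


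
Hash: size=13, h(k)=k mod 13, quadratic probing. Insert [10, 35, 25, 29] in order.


Insertions: 10->slot 10; 35->slot 9; 25->slot 12; 29->slot 3
Table: [None, None, None, 29, None, None, None, None, None, 35, 10, None, 25]


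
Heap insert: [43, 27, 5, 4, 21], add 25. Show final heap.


Append 25: [43, 27, 5, 4, 21, 25]
Bubble up: swap idx 5(25) with idx 2(5)
Result: [43, 27, 25, 4, 21, 5]


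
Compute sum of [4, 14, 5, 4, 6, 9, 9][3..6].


Prefix sums: [0, 4, 18, 23, 27, 33, 42, 51]
Sum[3..6] = prefix[7] - prefix[3] = 51 - 23 = 28


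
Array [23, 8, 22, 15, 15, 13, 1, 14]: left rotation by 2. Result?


Left rotate by 2: [22, 15, 15, 13, 1, 14, 23, 8]


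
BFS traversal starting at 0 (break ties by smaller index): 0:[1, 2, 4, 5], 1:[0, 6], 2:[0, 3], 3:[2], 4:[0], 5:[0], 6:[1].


BFS queue: start with [0]
Visit order: [0, 1, 2, 4, 5, 6, 3]


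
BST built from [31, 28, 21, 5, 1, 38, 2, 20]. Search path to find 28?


BST root = 31
Search for 28: compare at each node
Path: [31, 28]


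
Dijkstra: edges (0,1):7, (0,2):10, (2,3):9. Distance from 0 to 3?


Dijkstra from 0:
Distances: {0: 0, 1: 7, 2: 10, 3: 19}
Shortest distance to 3 = 19, path = [0, 2, 3]


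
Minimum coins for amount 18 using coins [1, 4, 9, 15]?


dp[0]=0; dp[i]=1+min(dp[i-c] for c in coins)
...dp[13]=2, dp[14]=3, dp[15]=1, dp[16]=2, dp[17]=3, dp[18]=2
Minimum coins for 18 = 2


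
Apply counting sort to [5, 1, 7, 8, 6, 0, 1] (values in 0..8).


Count array: [1, 2, 0, 0, 0, 1, 1, 1, 1]
Reconstruct: [0, 1, 1, 5, 6, 7, 8]


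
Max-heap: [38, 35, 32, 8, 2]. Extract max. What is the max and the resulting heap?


Max = 38
Replace root with last, heapify down
Resulting heap: [35, 8, 32, 2]


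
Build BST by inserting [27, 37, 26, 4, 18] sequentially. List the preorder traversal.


Root = 27; build tree by BST insertion.
Preorder traversal: [27, 26, 4, 18, 37]


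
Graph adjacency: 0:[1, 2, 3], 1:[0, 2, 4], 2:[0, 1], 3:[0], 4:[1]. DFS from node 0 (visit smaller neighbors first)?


DFS stack-based: start with [0]
Visit order: [0, 1, 2, 4, 3]


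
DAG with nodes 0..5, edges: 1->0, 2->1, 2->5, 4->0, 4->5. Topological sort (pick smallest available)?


Kahn's algorithm, process smallest node first
Order: [2, 1, 3, 4, 0, 5]


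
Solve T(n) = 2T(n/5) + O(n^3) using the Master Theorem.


a=2, b=5, c=3. log_5(2)=0.431 < c=3. Case 3: O(n^c) = O(n^3)
Complexity: O(n^3)


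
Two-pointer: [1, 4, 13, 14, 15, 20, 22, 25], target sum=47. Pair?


Two pointers: lo=0, hi=7
Found pair: (22, 25) summing to 47


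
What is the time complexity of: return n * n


Analysis: constant-time operation, no loop
Complexity: O(1)


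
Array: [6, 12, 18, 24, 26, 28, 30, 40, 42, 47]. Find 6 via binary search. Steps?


Search for 6:
[0,9] mid=4 arr[4]=26
[0,3] mid=1 arr[1]=12
[0,0] mid=0 arr[0]=6
Total: 3 comparisons


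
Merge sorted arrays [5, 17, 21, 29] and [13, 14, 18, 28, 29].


Compare heads, take smaller each step.
Merged: [5, 13, 14, 17, 18, 21, 28, 29, 29]


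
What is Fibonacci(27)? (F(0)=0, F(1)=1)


F(n)=F(n-1)+F(n-2)
...F(25)=75025, F(26)=121393, F(27)=196418


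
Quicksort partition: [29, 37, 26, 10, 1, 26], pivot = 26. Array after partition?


Elements <= 26 go left of pivot.
Result: [26, 10, 1, 26, 29, 37], pivot at index 3


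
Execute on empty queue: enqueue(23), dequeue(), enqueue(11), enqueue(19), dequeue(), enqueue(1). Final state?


enqueue(23) -> [23]
dequeue() returns 23 -> []
enqueue(11) -> [11]
enqueue(19) -> [11, 19]
dequeue() returns 11 -> [19]
enqueue(1) -> [19, 1]
Final queue (front to back): [19, 1]


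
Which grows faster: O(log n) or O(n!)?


logarithmic grows slower than factorial
O(log n) is asymptotically smaller; O(n!) grows faster


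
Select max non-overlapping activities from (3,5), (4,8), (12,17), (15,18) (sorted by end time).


Greedy: pick earliest-ending, then skip overlaps.
Selected (2 activities): [(3, 5), (12, 17)]


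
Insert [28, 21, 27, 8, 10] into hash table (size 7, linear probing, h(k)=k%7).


Insertions: 28->slot 0; 21->slot 1; 27->slot 6; 8->slot 2; 10->slot 3
Table: [28, 21, 8, 10, None, None, 27]


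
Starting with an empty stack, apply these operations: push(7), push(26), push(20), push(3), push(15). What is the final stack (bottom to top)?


push(7) -> [7]
push(26) -> [7, 26]
push(20) -> [7, 26, 20]
push(3) -> [7, 26, 20, 3]
push(15) -> [7, 26, 20, 3, 15]
Final stack (bottom to top): [7, 26, 20, 3, 15]


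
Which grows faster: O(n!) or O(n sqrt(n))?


n^1.5 grows slower than factorial
O(n sqrt(n)) is asymptotically smaller; O(n!) grows faster


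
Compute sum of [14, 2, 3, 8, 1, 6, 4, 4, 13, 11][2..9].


Prefix sums: [0, 14, 16, 19, 27, 28, 34, 38, 42, 55, 66]
Sum[2..9] = prefix[10] - prefix[2] = 66 - 16 = 50


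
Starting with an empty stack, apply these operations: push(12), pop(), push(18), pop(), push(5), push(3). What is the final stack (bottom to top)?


push(12) -> [12]
pop() returns 12 -> []
push(18) -> [18]
pop() returns 18 -> []
push(5) -> [5]
push(3) -> [5, 3]
Final stack (bottom to top): [5, 3]


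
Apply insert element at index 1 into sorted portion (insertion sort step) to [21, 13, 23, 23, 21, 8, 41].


After one pass: [13, 21, 23, 23, 21, 8, 41]


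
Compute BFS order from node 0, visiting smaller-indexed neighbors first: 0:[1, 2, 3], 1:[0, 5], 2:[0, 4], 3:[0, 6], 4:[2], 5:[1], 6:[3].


BFS queue: start with [0]
Visit order: [0, 1, 2, 3, 5, 4, 6]


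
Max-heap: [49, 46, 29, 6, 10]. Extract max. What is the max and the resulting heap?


Max = 49
Replace root with last, heapify down
Resulting heap: [46, 10, 29, 6]


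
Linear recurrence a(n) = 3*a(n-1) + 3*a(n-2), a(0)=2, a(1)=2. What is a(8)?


Build bottom-up:
...a(6)=2322, a(7)=8802, a(8)=3*8802+3*2322=33372


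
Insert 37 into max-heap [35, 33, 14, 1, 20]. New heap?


Append 37: [35, 33, 14, 1, 20, 37]
Bubble up: swap idx 5(37) with idx 2(14); swap idx 2(37) with idx 0(35)
Result: [37, 33, 35, 1, 20, 14]


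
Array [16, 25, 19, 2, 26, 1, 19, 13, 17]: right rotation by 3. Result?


Right rotate by 3: [19, 13, 17, 16, 25, 19, 2, 26, 1]


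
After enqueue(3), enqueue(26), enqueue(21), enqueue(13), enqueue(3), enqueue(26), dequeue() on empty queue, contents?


enqueue(3) -> [3]
enqueue(26) -> [3, 26]
enqueue(21) -> [3, 26, 21]
enqueue(13) -> [3, 26, 21, 13]
enqueue(3) -> [3, 26, 21, 13, 3]
enqueue(26) -> [3, 26, 21, 13, 3, 26]
dequeue() returns 3 -> [26, 21, 13, 3, 26]
Final queue (front to back): [26, 21, 13, 3, 26]


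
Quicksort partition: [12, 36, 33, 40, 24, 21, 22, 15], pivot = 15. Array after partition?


Elements <= 15 go left of pivot.
Result: [12, 15, 33, 40, 24, 21, 22, 36], pivot at index 1


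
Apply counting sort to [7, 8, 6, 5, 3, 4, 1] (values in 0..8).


Count array: [0, 1, 0, 1, 1, 1, 1, 1, 1]
Reconstruct: [1, 3, 4, 5, 6, 7, 8]


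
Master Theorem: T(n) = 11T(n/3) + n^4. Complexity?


a=11, b=3, c=4. log_3(11)=2.183 < c=4. Case 3: O(n^c) = O(n^4)
Complexity: O(n^4)


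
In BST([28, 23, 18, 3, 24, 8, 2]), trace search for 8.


BST root = 28
Search for 8: compare at each node
Path: [28, 23, 18, 3, 8]


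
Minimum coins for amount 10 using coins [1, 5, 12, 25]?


dp[0]=0; dp[i]=1+min(dp[i-c] for c in coins)
...dp[5]=1, dp[6]=2, dp[7]=3, dp[8]=4, dp[9]=5, dp[10]=2
Minimum coins for 10 = 2


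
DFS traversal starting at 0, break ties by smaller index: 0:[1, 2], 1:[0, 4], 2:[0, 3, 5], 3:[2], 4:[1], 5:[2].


DFS stack-based: start with [0]
Visit order: [0, 1, 4, 2, 3, 5]


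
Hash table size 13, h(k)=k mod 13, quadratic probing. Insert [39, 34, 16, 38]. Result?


Insertions: 39->slot 0; 34->slot 8; 16->slot 3; 38->slot 12
Table: [39, None, None, 16, None, None, None, None, 34, None, None, None, 38]


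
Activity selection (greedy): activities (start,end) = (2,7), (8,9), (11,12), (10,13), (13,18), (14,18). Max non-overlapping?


Greedy: pick earliest-ending, then skip overlaps.
Selected (4 activities): [(2, 7), (8, 9), (11, 12), (13, 18)]


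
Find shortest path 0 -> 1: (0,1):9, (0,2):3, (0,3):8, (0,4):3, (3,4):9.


Dijkstra from 0:
Distances: {0: 0, 1: 9, 2: 3, 3: 8, 4: 3}
Shortest distance to 1 = 9, path = [0, 1]


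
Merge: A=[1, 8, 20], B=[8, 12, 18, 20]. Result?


Compare heads, take smaller each step.
Merged: [1, 8, 8, 12, 18, 20, 20]


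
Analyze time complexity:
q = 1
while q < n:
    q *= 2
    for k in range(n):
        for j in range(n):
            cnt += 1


Per nesting level: O(log n) * O(n) * O(n) = O(n^2 log n)
Complexity: O(n^2 log n)


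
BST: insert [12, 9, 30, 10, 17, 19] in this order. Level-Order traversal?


Root = 12; build tree by BST insertion.
Level-Order traversal: [12, 9, 30, 10, 17, 19]


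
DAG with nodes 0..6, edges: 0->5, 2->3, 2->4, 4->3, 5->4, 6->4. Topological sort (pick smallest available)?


Kahn's algorithm, process smallest node first
Order: [0, 1, 2, 5, 6, 4, 3]


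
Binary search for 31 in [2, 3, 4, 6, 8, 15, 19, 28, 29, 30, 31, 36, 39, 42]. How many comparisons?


Search for 31:
[0,13] mid=6 arr[6]=19
[7,13] mid=10 arr[10]=31
Total: 2 comparisons


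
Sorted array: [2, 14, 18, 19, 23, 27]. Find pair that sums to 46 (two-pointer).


Two pointers: lo=0, hi=5
Found pair: (19, 27) summing to 46


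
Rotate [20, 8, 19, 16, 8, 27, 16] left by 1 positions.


Left rotate by 1: [8, 19, 16, 8, 27, 16, 20]


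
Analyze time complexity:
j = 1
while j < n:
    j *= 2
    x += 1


Per nesting level: O(log n) = O(log n)
Complexity: O(log n)


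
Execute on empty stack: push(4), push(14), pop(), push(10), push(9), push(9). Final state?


push(4) -> [4]
push(14) -> [4, 14]
pop() returns 14 -> [4]
push(10) -> [4, 10]
push(9) -> [4, 10, 9]
push(9) -> [4, 10, 9, 9]
Final stack (bottom to top): [4, 10, 9, 9]


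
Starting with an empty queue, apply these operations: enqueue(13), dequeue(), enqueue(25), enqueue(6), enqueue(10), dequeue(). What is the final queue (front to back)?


enqueue(13) -> [13]
dequeue() returns 13 -> []
enqueue(25) -> [25]
enqueue(6) -> [25, 6]
enqueue(10) -> [25, 6, 10]
dequeue() returns 25 -> [6, 10]
Final queue (front to back): [6, 10]


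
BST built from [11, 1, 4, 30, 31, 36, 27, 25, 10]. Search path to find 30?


BST root = 11
Search for 30: compare at each node
Path: [11, 30]


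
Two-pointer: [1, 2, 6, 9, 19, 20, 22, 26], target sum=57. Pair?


Two pointers: lo=0, hi=7
No pair sums to 57


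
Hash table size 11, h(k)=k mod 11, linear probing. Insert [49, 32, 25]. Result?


Insertions: 49->slot 5; 32->slot 10; 25->slot 3
Table: [None, None, None, 25, None, 49, None, None, None, None, 32]


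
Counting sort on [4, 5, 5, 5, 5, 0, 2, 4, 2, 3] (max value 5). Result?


Count array: [1, 0, 2, 1, 2, 4]
Reconstruct: [0, 2, 2, 3, 4, 4, 5, 5, 5, 5]


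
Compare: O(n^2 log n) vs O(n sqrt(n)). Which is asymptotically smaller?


n^1.5 grows slower than n^2 log n
O(n sqrt(n)) is asymptotically smaller; O(n^2 log n) grows faster


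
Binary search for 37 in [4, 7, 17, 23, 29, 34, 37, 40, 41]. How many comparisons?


Search for 37:
[0,8] mid=4 arr[4]=29
[5,8] mid=6 arr[6]=37
Total: 2 comparisons


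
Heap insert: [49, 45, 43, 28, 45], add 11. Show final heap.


Append 11: [49, 45, 43, 28, 45, 11]
Bubble up: no swaps needed
Result: [49, 45, 43, 28, 45, 11]


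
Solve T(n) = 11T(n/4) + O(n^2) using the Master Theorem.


a=11, b=4, c=2. log_4(11)=1.730 < c=2. Case 3: O(n^c) = O(n^2)
Complexity: O(n^2)


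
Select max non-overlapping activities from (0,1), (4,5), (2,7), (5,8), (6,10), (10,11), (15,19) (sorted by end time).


Greedy: pick earliest-ending, then skip overlaps.
Selected (5 activities): [(0, 1), (4, 5), (5, 8), (10, 11), (15, 19)]


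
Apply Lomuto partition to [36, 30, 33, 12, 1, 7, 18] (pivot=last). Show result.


Elements <= 18 go left of pivot.
Result: [12, 1, 7, 18, 30, 33, 36], pivot at index 3


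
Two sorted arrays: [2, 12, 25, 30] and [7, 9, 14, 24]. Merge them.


Compare heads, take smaller each step.
Merged: [2, 7, 9, 12, 14, 24, 25, 30]


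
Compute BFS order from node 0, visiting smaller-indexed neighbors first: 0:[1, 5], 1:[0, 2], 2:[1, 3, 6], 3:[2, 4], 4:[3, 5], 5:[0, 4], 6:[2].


BFS queue: start with [0]
Visit order: [0, 1, 5, 2, 4, 3, 6]


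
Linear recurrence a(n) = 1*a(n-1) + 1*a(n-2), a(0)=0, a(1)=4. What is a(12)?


Build bottom-up:
...a(10)=220, a(11)=356, a(12)=1*356+1*220=576


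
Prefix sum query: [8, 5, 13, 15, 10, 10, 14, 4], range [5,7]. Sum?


Prefix sums: [0, 8, 13, 26, 41, 51, 61, 75, 79]
Sum[5..7] = prefix[8] - prefix[5] = 79 - 51 = 28


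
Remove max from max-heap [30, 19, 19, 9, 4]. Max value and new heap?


Max = 30
Replace root with last, heapify down
Resulting heap: [19, 9, 19, 4]


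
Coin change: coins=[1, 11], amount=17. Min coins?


dp[0]=0; dp[i]=1+min(dp[i-c] for c in coins)
...dp[12]=2, dp[13]=3, dp[14]=4, dp[15]=5, dp[16]=6, dp[17]=7
Minimum coins for 17 = 7


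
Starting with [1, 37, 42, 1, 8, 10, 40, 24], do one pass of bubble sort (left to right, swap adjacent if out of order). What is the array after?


After one pass: [1, 37, 1, 8, 10, 40, 24, 42]


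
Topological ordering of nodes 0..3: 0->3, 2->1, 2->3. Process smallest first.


Kahn's algorithm, process smallest node first
Order: [0, 2, 1, 3]


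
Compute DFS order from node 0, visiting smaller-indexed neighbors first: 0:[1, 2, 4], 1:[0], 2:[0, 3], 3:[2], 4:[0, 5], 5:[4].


DFS stack-based: start with [0]
Visit order: [0, 1, 2, 3, 4, 5]


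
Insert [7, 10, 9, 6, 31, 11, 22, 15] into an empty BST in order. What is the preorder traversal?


Root = 7; build tree by BST insertion.
Preorder traversal: [7, 6, 10, 9, 31, 11, 22, 15]


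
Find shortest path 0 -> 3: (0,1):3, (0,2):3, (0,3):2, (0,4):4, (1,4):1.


Dijkstra from 0:
Distances: {0: 0, 1: 3, 2: 3, 3: 2, 4: 4}
Shortest distance to 3 = 2, path = [0, 3]


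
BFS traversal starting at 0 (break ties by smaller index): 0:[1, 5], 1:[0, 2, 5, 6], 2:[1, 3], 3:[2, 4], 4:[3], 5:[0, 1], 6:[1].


BFS queue: start with [0]
Visit order: [0, 1, 5, 2, 6, 3, 4]


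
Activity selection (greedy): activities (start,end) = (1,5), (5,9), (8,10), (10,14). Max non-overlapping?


Greedy: pick earliest-ending, then skip overlaps.
Selected (3 activities): [(1, 5), (5, 9), (10, 14)]


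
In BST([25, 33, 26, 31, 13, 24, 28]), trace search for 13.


BST root = 25
Search for 13: compare at each node
Path: [25, 13]


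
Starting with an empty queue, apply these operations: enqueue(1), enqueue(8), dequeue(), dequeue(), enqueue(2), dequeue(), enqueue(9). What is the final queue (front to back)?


enqueue(1) -> [1]
enqueue(8) -> [1, 8]
dequeue() returns 1 -> [8]
dequeue() returns 8 -> []
enqueue(2) -> [2]
dequeue() returns 2 -> []
enqueue(9) -> [9]
Final queue (front to back): [9]


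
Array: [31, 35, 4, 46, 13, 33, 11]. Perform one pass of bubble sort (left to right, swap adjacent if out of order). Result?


After one pass: [31, 4, 35, 13, 33, 11, 46]


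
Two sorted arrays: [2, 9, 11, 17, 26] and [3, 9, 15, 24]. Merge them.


Compare heads, take smaller each step.
Merged: [2, 3, 9, 9, 11, 15, 17, 24, 26]


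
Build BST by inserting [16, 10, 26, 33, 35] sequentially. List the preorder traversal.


Root = 16; build tree by BST insertion.
Preorder traversal: [16, 10, 26, 33, 35]


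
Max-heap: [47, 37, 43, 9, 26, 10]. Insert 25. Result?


Append 25: [47, 37, 43, 9, 26, 10, 25]
Bubble up: no swaps needed
Result: [47, 37, 43, 9, 26, 10, 25]


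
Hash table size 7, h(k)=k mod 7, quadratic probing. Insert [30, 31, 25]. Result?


Insertions: 30->slot 2; 31->slot 3; 25->slot 4
Table: [None, None, 30, 31, 25, None, None]


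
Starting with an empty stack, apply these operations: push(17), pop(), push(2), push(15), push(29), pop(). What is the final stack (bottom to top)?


push(17) -> [17]
pop() returns 17 -> []
push(2) -> [2]
push(15) -> [2, 15]
push(29) -> [2, 15, 29]
pop() returns 29 -> [2, 15]
Final stack (bottom to top): [2, 15]


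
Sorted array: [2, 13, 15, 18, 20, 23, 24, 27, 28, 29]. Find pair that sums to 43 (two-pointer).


Two pointers: lo=0, hi=9
Found pair: (15, 28) summing to 43


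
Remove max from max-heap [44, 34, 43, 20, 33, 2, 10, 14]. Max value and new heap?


Max = 44
Replace root with last, heapify down
Resulting heap: [43, 34, 14, 20, 33, 2, 10]


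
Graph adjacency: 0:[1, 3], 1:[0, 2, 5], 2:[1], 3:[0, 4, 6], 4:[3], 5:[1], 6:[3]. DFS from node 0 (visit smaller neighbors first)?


DFS stack-based: start with [0]
Visit order: [0, 1, 2, 5, 3, 4, 6]
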